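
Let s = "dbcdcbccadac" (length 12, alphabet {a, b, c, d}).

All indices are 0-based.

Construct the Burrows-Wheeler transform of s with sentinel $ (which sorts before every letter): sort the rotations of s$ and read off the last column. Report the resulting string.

rank  rotation       last
    0  $dbcdcbccadac  c
    1  ac$dbcdcbccad  d
    2  adac$dbcdcbcc  c
    3  bccadac$dbcdc  c
    4  bcdcbccadac$d  d
    5  c$dbcdcbccada  a
    6  cadac$dbcdcbc  c
    7  cbccadac$dbcd  d
    8  ccadac$dbcdcb  b
    9  cdcbccadac$db  b
   10  dac$dbcdcbcca  a
   11  dbcdcbccadac$  $
   12  dcbccadac$dbc  c

cdccdacdbba$c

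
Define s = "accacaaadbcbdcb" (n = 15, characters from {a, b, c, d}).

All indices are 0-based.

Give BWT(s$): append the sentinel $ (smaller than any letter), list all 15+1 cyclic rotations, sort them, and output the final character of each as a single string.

rank  rotation          last
    0  $accacaaadbcbdcb  b
    1  aaadbcbdcb$accac  c
    2  aadbcbdcb$accaca  a
    3  acaaadbcbdcb$acc  c
    4  accacaaadbcbdcb$  $
    5  adbcbdcb$accacaa  a
    6  b$accacaaadbcbdc  c
    7  bcbdcb$accacaaad  d
    8  bdcb$accacaaadbc  c
    9  caaadbcbdcb$acca  a
   10  cacaaadbcbdcb$ac  c
   11  cb$accacaaadbcbd  d
   12  cbdcb$accacaaadb  b
   13  ccacaaadbcbdcb$a  a
   14  dbcbdcb$accacaaa  a
   15  dcb$accacaaadbcb  b

bcac$acdcacdbaab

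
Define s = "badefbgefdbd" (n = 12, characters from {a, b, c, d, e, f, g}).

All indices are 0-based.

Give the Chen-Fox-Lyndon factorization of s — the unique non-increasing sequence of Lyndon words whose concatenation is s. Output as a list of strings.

emit factor 1: 'b' (i=0, period=1)
emit factor 2: 'adefbgefdbd' (i=1, period=11)

["b", "adefbgefdbd"]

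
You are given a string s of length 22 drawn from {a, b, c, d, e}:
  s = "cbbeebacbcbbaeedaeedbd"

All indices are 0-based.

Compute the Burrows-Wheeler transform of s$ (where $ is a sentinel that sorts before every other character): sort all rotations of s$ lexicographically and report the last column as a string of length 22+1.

rank  rotation                 last
    0  $cbbeebacbcbbaeedaeedbd  d
    1  acbcbbaeedaeedbd$cbbeeb  b
    2  aeedaeedbd$cbbeebacbcbb  b
    3  aeedbd$cbbeebacbcbbaeed  d
    4  bacbcbbaeedaeedbd$cbbee  e
    5  baeedaeedbd$cbbeebacbcb  b
    6  bbaeedaeedbd$cbbeebacbc  c
    7  bbeebacbcbbaeedaeedbd$c  c
    8  bcbbaeedaeedbd$cbbeebac  c
    9  bd$cbbeebacbcbbaeedaeed  d
   10  beebacbcbbaeedaeedbd$cb  b
   11  cbbaeedaeedbd$cbbeebacb  b
   12  cbbeebacbcbbaeedaeedbd$  $
   13  cbcbbaeedaeedbd$cbbeeba  a
   14  d$cbbeebacbcbbaeedaeedb  b
   15  daeedbd$cbbeebacbcbbaee  e
   16  dbd$cbbeebacbcbbaeedaee  e
   17  ebacbcbbaeedaeedbd$cbbe  e
   18  edaeedbd$cbbeebacbcbbae  e
   19  edbd$cbbeebacbcbbaeedae  e
   20  eebacbcbbaeedaeedbd$cbb  b
   21  eedaeedbd$cbbeebacbcbba  a
   22  eedbd$cbbeebacbcbbaeeda  a

dbbdebcccdbb$abeeeeebaa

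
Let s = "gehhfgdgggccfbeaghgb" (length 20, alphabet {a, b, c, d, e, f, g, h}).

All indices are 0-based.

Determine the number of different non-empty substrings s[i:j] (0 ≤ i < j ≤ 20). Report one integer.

rank→(start, suffix):
  0 → (15, 'aghgb')
  1 → (19, 'b')
  2 → (13, 'beaghgb')
  3 → (10, 'ccfbeaghgb')
  4 → (11, 'cfbeaghgb')
  5 → (6, 'dgggccfbeaghgb')
  6 → (14, 'eaghgb')
  7 → (1, 'ehhfgdgggccfbeaghgb')
  8 → (12, 'fbeaghgb')
  9 → (4, 'fgdgggccfbeaghgb')
  10 → (18, 'gb')
  11 → (9, 'gccfbeaghgb')
  12 → (5, 'gdgggccfbeaghgb')
  13 → (0, 'gehhfgdgggccfbeaghgb')
  14 → (8, 'ggccfbeaghgb')
  15 → (7, 'gggccfbeaghgb')
  16 → (16, 'ghgb')
  17 → (3, 'hfgdgggccfbeaghgb')
  18 → (17, 'hgb')
  19 → (2, 'hhfgdgggccfbeaghgb')

SA = [15, 19, 13, 10, 11, 6, 14, 1, 12, 4, 18, 9, 5, 0, 8, 7, 16, 3, 17, 2]
i: (SA[i-1],SA[i]) lcp shared
  1: (15,19) 0 ''
  2: (19,13) 1 'b'
  3: (13,10) 0 ''
  4: (10,11) 1 'c'
  5: (11,6) 0 ''
  6: (6,14) 0 ''
  7: (14,1) 1 'e'
  8: (1,12) 0 ''
  9: (12,4) 1 'f'
  10: (4,18) 0 ''
  11: (18,9) 1 'g'
  12: (9,5) 1 'g'
  13: (5,0) 1 'g'
  14: (0,8) 1 'g'
  15: (8,7) 2 'gg'
  16: (7,16) 1 'g'
  17: (16,3) 0 ''
  18: (3,17) 1 'h'
  19: (17,2) 1 'h'

n(n+1)/2 = 20·21/2 = 210
Σ LCP = 0 + 0 + 1 + 0 + 1 + 0 + 0 + 1 + 0 + 1 + 0 + 1 + 1 + 1 + 1 + 2 + 1 + 0 + 1 + 1 = 13
distinct = 210 − 13 = 197

197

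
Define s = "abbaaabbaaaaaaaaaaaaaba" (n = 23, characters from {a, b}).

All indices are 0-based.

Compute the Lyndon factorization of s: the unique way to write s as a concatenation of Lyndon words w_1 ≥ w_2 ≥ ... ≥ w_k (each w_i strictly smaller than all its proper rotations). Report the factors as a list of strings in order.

["abb", "aaabb", "aaaaaaaaaaaaab", "a"]

emit factor 1: 'abb' (i=0, period=3)
emit factor 2: 'aaabb' (i=3, period=5)
emit factor 3: 'aaaaaaaaaaaaab' (i=8, period=14)
emit factor 4: 'a' (i=22, period=1)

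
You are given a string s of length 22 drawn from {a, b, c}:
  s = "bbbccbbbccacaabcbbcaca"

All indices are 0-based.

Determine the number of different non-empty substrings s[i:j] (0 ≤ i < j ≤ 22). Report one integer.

sorted suffixes:
  #0 SA[0]=21  'a'
  #1 SA[1]=12  'aabcbbcaca'
  #2 SA[2]=13  'abcbbcaca'
  #3 SA[3]=19  'aca'
  #4 SA[4]=10  'acaabcbbcaca'
  #5 SA[5]=5  'bbbccacaabcbbcaca'
  #6 SA[6]=0  'bbbccbbbccacaabcbbcaca'
  #7 SA[7]=16  'bbcaca'
  #8 SA[8]=6  'bbccacaabcbbcaca'
  #9 SA[9]=1  'bbccbbbccacaabcbbcaca'
  #10 SA[10]=17  'bcaca'
  #11 SA[11]=14  'bcbbcaca'
  #12 SA[12]=7  'bccacaabcbbcaca'
  #13 SA[13]=2  'bccbbbccacaabcbbcaca'
  #14 SA[14]=20  'ca'
  #15 SA[15]=11  'caabcbbcaca'
  #16 SA[16]=18  'caca'
  #17 SA[17]=9  'cacaabcbbcaca'
  #18 SA[18]=4  'cbbbccacaabcbbcaca'
  #19 SA[19]=15  'cbbcaca'
  #20 SA[20]=8  'ccacaabcbbcaca'
  #21 SA[21]=3  'ccbbbccacaabcbbcaca'

SA = [21, 12, 13, 19, 10, 5, 0, 16, 6, 1, 17, 14, 7, 2, 20, 11, 18, 9, 4, 15, 8, 3]
rank  pair      lcp
   1  s[21:],s[12:]  1  'a'
   2  s[12:],s[13:]  1  'a'
   3  s[13:],s[19:]  1  'a'
   4  s[19:],s[10:]  3  'aca'
   5  s[10:],s[5:]  0  ''
   6  s[5:],s[0:]  5  'bbbcc'
   7  s[0:],s[16:]  2  'bb'
   8  s[16:],s[6:]  3  'bbc'
   9  s[6:],s[1:]  4  'bbcc'
  10  s[1:],s[17:]  1  'b'
  11  s[17:],s[14:]  2  'bc'
  12  s[14:],s[7:]  2  'bc'
  13  s[7:],s[2:]  3  'bcc'
  14  s[2:],s[20:]  0  ''
  15  s[20:],s[11:]  2  'ca'
  16  s[11:],s[18:]  2  'ca'
  17  s[18:],s[9:]  4  'caca'
  18  s[9:],s[4:]  1  'c'
  19  s[4:],s[15:]  3  'cbb'
  20  s[15:],s[8:]  1  'c'
  21  s[8:],s[3:]  2  'cc'

n(n+1)/2 = 22·23/2 = 253
Σ LCP = 0 + 1 + 1 + 1 + 3 + 0 + 5 + 2 + 3 + 4 + 1 + 2 + 2 + 3 + 0 + 2 + 2 + 4 + 1 + 3 + 1 + 2 = 43
distinct = 253 − 43 = 210

210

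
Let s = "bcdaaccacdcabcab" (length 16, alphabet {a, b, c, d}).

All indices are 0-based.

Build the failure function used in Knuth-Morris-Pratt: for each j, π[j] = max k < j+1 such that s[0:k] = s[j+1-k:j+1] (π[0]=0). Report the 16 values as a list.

π[0] = 0
j=1 s[j]='c': π[1]=0 (border '')
j=2 s[j]='d': π[2]=0 (border '')
j=3 s[j]='a': π[3]=0 (border '')
j=4 s[j]='a': π[4]=0 (border '')
j=5 s[j]='c': π[5]=0 (border '')
j=6 s[j]='c': π[6]=0 (border '')
j=7 s[j]='a': π[7]=0 (border '')
j=8 s[j]='c': π[8]=0 (border '')
j=9 s[j]='d': π[9]=0 (border '')
j=10 s[j]='c': π[10]=0 (border '')
j=11 s[j]='a': π[11]=0 (border '')
j=12 s[j]='b': π[12]=1 (border 'b')
j=13 s[j]='c': π[13]=2 (border 'bc')
j=14 s[j]='a': k: 2→0; π[14]=0 (border '')
j=15 s[j]='b': π[15]=1 (border 'b')

[0, 0, 0, 0, 0, 0, 0, 0, 0, 0, 0, 0, 1, 2, 0, 1]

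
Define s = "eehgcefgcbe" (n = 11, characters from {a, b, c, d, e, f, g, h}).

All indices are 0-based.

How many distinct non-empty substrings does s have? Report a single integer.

rank→(start, suffix):
  0 → (9, 'be')
  1 → (8, 'cbe')
  2 → (4, 'cefgcbe')
  3 → (10, 'e')
  4 → (0, 'eehgcefgcbe')
  5 → (5, 'efgcbe')
  6 → (1, 'ehgcefgcbe')
  7 → (6, 'fgcbe')
  8 → (7, 'gcbe')
  9 → (3, 'gcefgcbe')
  10 → (2, 'hgcefgcbe')

SA = [9, 8, 4, 10, 0, 5, 1, 6, 7, 3, 2]
i: (SA[i-1],SA[i]) lcp shared
  1: (9,8) 0 ''
  2: (8,4) 1 'c'
  3: (4,10) 0 ''
  4: (10,0) 1 'e'
  5: (0,5) 1 'e'
  6: (5,1) 1 'e'
  7: (1,6) 0 ''
  8: (6,7) 0 ''
  9: (7,3) 2 'gc'
  10: (3,2) 0 ''

n(n+1)/2 = 11·12/2 = 66
Σ LCP = 0 + 0 + 1 + 0 + 1 + 1 + 1 + 0 + 0 + 2 + 0 = 6
distinct = 66 − 6 = 60

60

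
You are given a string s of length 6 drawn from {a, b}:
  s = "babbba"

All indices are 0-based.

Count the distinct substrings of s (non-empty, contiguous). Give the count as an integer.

15

rank | idx | suffix
   0 |   5 | a
   1 |   1 | abbba
   2 |   4 | ba
   3 |   0 | babbba
   4 |   3 | bba
   5 |   2 | bbba

SA = [5, 1, 4, 0, 3, 2]
i: (SA[i-1],SA[i]) lcp shared
  1: (5,1) 1 'a'
  2: (1,4) 0 ''
  3: (4,0) 2 'ba'
  4: (0,3) 1 'b'
  5: (3,2) 2 'bb'

n(n+1)/2 = 6·7/2 = 21
Σ LCP = 0 + 1 + 0 + 2 + 1 + 2 = 6
distinct = 21 − 6 = 15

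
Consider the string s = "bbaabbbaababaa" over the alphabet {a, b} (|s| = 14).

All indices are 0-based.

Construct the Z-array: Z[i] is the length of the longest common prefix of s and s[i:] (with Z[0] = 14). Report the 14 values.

Z[0]=14
i=1: fresh scan; Z[1]=1 scan→box=[1,2)
i=2: fresh scan; Z[2]=0
i=3: fresh scan; Z[3]=0
i=4: fresh scan; Z[4]=2 scan→box=[4,6)
i=5: min(r-i=1, Z[1]=1)=1; Z[5]=5 scan→box=[5,10)
i=6: min(r-i=4, Z[1]=1)=1; Z[6]=1
i=7: min(r-i=3, Z[2]=0)=0; Z[7]=0
i=8: min(r-i=2, Z[3]=0)=0; Z[8]=0
i=9: min(r-i=1, Z[4]=2)=1; Z[9]=1
i=10: fresh scan; Z[10]=0
i=11: fresh scan; Z[11]=1 scan→box=[11,12)
i=12: fresh scan; Z[12]=0
i=13: fresh scan; Z[13]=0

[14, 1, 0, 0, 2, 5, 1, 0, 0, 1, 0, 1, 0, 0]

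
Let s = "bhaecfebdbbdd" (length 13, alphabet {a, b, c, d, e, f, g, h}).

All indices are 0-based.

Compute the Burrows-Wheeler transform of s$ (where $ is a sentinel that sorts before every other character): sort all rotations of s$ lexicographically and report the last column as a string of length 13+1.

rank  rotation        last
    0  $bhaecfebdbbdd  d
    1  aecfebdbbdd$bh  h
    2  bbdd$bhaecfebd  d
    3  bdbbdd$bhaecfe  e
    4  bdd$bhaecfebdb  b
    5  bhaecfebdbbdd$  $
    6  cfebdbbdd$bhae  e
    7  d$bhaecfebdbbd  d
    8  dbbdd$bhaecfeb  b
    9  dd$bhaecfebdbb  b
   10  ebdbbdd$bhaecf  f
   11  ecfebdbbdd$bha  a
   12  febdbbdd$bhaec  c
   13  haecfebdbbdd$b  b

dhdeb$edbbfacb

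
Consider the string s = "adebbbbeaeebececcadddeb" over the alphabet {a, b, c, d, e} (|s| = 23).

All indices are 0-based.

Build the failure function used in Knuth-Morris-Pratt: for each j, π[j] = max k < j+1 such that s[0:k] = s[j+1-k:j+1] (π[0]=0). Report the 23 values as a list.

[0, 0, 0, 0, 0, 0, 0, 0, 1, 0, 0, 0, 0, 0, 0, 0, 0, 1, 2, 0, 0, 0, 0]

π[0] = 0
j=1 s[j]='d': π[1]=0 (border '')
j=2 s[j]='e': π[2]=0 (border '')
j=3 s[j]='b': π[3]=0 (border '')
j=4 s[j]='b': π[4]=0 (border '')
j=5 s[j]='b': π[5]=0 (border '')
j=6 s[j]='b': π[6]=0 (border '')
j=7 s[j]='e': π[7]=0 (border '')
j=8 s[j]='a': π[8]=1 (border 'a')
j=9 s[j]='e': k: 1→0; π[9]=0 (border '')
j=10 s[j]='e': π[10]=0 (border '')
j=11 s[j]='b': π[11]=0 (border '')
j=12 s[j]='e': π[12]=0 (border '')
j=13 s[j]='c': π[13]=0 (border '')
j=14 s[j]='e': π[14]=0 (border '')
j=15 s[j]='c': π[15]=0 (border '')
j=16 s[j]='c': π[16]=0 (border '')
j=17 s[j]='a': π[17]=1 (border 'a')
j=18 s[j]='d': π[18]=2 (border 'ad')
j=19 s[j]='d': k: 2→0; π[19]=0 (border '')
j=20 s[j]='d': π[20]=0 (border '')
j=21 s[j]='e': π[21]=0 (border '')
j=22 s[j]='b': π[22]=0 (border '')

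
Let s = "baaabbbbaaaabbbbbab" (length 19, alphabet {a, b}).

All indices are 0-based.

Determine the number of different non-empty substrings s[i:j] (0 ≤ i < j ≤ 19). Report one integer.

rank→(start, suffix):
  0 → (8, 'aaaabbbbbab')
  1 → (1, 'aaabbbbaaaabbbbbab')
  2 → (9, 'aaabbbbbab')
  3 → (2, 'aabbbbaaaabbbbbab')
  4 → (10, 'aabbbbbab')
  5 → (17, 'ab')
  6 → (3, 'abbbbaaaabbbbbab')
  7 → (11, 'abbbbbab')
  8 → (18, 'b')
  9 → (7, 'baaaabbbbbab')
  10 → (0, 'baaabbbbaaaabbbbbab')
  11 → (16, 'bab')
  12 → (6, 'bbaaaabbbbbab')
  13 → (15, 'bbab')
  14 → (5, 'bbbaaaabbbbbab')
  15 → (14, 'bbbab')
  16 → (4, 'bbbbaaaabbbbbab')
  17 → (13, 'bbbbab')
  18 → (12, 'bbbbbab')

SA = [8, 1, 9, 2, 10, 17, 3, 11, 18, 7, 0, 16, 6, 15, 5, 14, 4, 13, 12]
[i] adj suffixes → lcp
  [1] 8/1 → 3 ('aaa')
  [2] 1/9 → 7 ('aaabbbb')
  [3] 9/2 → 2 ('aa')
  [4] 2/10 → 6 ('aabbbb')
  [5] 10/17 → 1 ('a')
  [6] 17/3 → 2 ('ab')
  [7] 3/11 → 5 ('abbbb')
  [8] 11/18 → 0 ('')
  [9] 18/7 → 1 ('b')
  [10] 7/0 → 4 ('baaa')
  [11] 0/16 → 2 ('ba')
  [12] 16/6 → 1 ('b')
  [13] 6/15 → 3 ('bba')
  [14] 15/5 → 2 ('bb')
  [15] 5/14 → 4 ('bbba')
  [16] 14/4 → 3 ('bbb')
  [17] 4/13 → 5 ('bbbba')
  [18] 13/12 → 4 ('bbbb')

n(n+1)/2 = 19·20/2 = 190
Σ LCP = 0 + 3 + 7 + 2 + 6 + 1 + 2 + 5 + 0 + 1 + 4 + 2 + 1 + 3 + 2 + 4 + 3 + 5 + 4 = 55
distinct = 190 − 55 = 135

135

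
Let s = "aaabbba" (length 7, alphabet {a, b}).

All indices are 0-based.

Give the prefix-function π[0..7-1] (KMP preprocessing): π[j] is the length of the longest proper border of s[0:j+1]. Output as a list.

[0, 1, 2, 0, 0, 0, 1]

π[0] = 0
j=1 s[j]='a': π[1]=1 (border 'a')
j=2 s[j]='a': π[2]=2 (border 'aa')
j=3 s[j]='b': k: 2→1→0; π[3]=0 (border '')
j=4 s[j]='b': π[4]=0 (border '')
j=5 s[j]='b': π[5]=0 (border '')
j=6 s[j]='a': π[6]=1 (border 'a')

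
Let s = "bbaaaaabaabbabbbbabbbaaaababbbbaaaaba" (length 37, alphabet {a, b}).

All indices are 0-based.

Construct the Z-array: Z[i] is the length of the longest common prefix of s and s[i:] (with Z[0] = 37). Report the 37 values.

[37, 1, 0, 0, 0, 0, 0, 1, 0, 0, 3, 1, 0, 2, 2, 3, 1, 0, 2, 6, 1, 0, 0, 0, 0, 1, 0, 2, 2, 6, 1, 0, 0, 0, 0, 1, 0]

Z[0]=37
i=1: outside box; Z[1]=1 scan→box=[1,2)
i=2: outside box; Z[2]=0
i=3: outside box; Z[3]=0
i=4: outside box; Z[4]=0
i=5: outside box; Z[5]=0
i=6: outside box; Z[6]=0
i=7: outside box; Z[7]=1 scan→box=[7,8)
i=8: outside box; Z[8]=0
i=9: outside box; Z[9]=0
i=10: outside box; Z[10]=3 scan→box=[10,13)
i=11: min(r-i=2, Z[1]=1)=1; Z[11]=1
i=12: min(r-i=1, Z[2]=0)=0; Z[12]=0
i=13: outside box; Z[13]=2 scan→box=[13,15)
i=14: min(r-i=1, Z[1]=1)=1; Z[14]=2 scan→box=[14,16)
i=15: min(r-i=1, Z[1]=1)=1; Z[15]=3 scan→box=[15,18)
i=16: min(r-i=2, Z[1]=1)=1; Z[16]=1
i=17: min(r-i=1, Z[2]=0)=0; Z[17]=0
i=18: outside box; Z[18]=2 scan→box=[18,20)
i=19: min(r-i=1, Z[1]=1)=1; Z[19]=6 scan→box=[19,25)
i=20: min(r-i=5, Z[1]=1)=1; Z[20]=1
i=21: min(r-i=4, Z[2]=0)=0; Z[21]=0
i=22: min(r-i=3, Z[3]=0)=0; Z[22]=0
i=23: min(r-i=2, Z[4]=0)=0; Z[23]=0
i=24: min(r-i=1, Z[5]=0)=0; Z[24]=0
i=25: outside box; Z[25]=1 scan→box=[25,26)
i=26: outside box; Z[26]=0
i=27: outside box; Z[27]=2 scan→box=[27,29)
i=28: min(r-i=1, Z[1]=1)=1; Z[28]=2 scan→box=[28,30)
i=29: min(r-i=1, Z[1]=1)=1; Z[29]=6 scan→box=[29,35)
i=30: min(r-i=5, Z[1]=1)=1; Z[30]=1
i=31: min(r-i=4, Z[2]=0)=0; Z[31]=0
i=32: min(r-i=3, Z[3]=0)=0; Z[32]=0
i=33: min(r-i=2, Z[4]=0)=0; Z[33]=0
i=34: min(r-i=1, Z[5]=0)=0; Z[34]=0
i=35: outside box; Z[35]=1 scan→box=[35,36)
i=36: outside box; Z[36]=0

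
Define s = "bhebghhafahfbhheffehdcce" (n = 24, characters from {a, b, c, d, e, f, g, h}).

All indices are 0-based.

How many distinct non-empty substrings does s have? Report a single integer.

rank→(start, suffix):
  0 → (7, 'afahfbhheffehdcce')
  1 → (9, 'ahfbhheffehdcce')
  2 → (3, 'bghhafahfbhheffehdcce')
  3 → (0, 'bhebghhafahfbhheffehdcce')
  4 → (12, 'bhheffehdcce')
  5 → (21, 'cce')
  6 → (22, 'ce')
  7 → (20, 'dcce')
  8 → (23, 'e')
  9 → (2, 'ebghhafahfbhheffehdcce')
  10 → (15, 'effehdcce')
  11 → (18, 'ehdcce')
  12 → (8, 'fahfbhheffehdcce')
  13 → (11, 'fbhheffehdcce')
  14 → (17, 'fehdcce')
  15 → (16, 'ffehdcce')
  16 → (4, 'ghhafahfbhheffehdcce')
  17 → (6, 'hafahfbhheffehdcce')
  18 → (19, 'hdcce')
  19 → (1, 'hebghhafahfbhheffehdcce')
  20 → (14, 'heffehdcce')
  21 → (10, 'hfbhheffehdcce')
  22 → (5, 'hhafahfbhheffehdcce')
  23 → (13, 'hheffehdcce')

SA = [7, 9, 3, 0, 12, 21, 22, 20, 23, 2, 15, 18, 8, 11, 17, 16, 4, 6, 19, 1, 14, 10, 5, 13]
[i] adj suffixes → lcp
  [1] 7/9 → 1 ('a')
  [2] 9/3 → 0 ('')
  [3] 3/0 → 1 ('b')
  [4] 0/12 → 2 ('bh')
  [5] 12/21 → 0 ('')
  [6] 21/22 → 1 ('c')
  [7] 22/20 → 0 ('')
  [8] 20/23 → 0 ('')
  [9] 23/2 → 1 ('e')
  [10] 2/15 → 1 ('e')
  [11] 15/18 → 1 ('e')
  [12] 18/8 → 0 ('')
  [13] 8/11 → 1 ('f')
  [14] 11/17 → 1 ('f')
  [15] 17/16 → 1 ('f')
  [16] 16/4 → 0 ('')
  [17] 4/6 → 0 ('')
  [18] 6/19 → 1 ('h')
  [19] 19/1 → 1 ('h')
  [20] 1/14 → 2 ('he')
  [21] 14/10 → 1 ('h')
  [22] 10/5 → 1 ('h')
  [23] 5/13 → 2 ('hh')

n(n+1)/2 = 24·25/2 = 300
Σ LCP = 0 + 1 + 0 + 1 + 2 + 0 + 1 + 0 + 0 + 1 + 1 + 1 + 0 + 1 + 1 + 1 + 0 + 0 + 1 + 1 + 2 + 1 + 1 + 2 = 19
distinct = 300 − 19 = 281

281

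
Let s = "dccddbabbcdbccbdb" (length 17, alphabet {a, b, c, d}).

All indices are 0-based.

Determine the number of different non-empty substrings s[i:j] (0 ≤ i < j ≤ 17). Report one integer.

rank | idx | suffix
   0 |   6 | abbcdbccbdb
   1 |  16 | b
   2 |   5 | babbcdbccbdb
   3 |   7 | bbcdbccbdb
   4 |  11 | bccbdb
   5 |   8 | bcdbccbdb
   6 |  14 | bdb
   7 |  13 | cbdb
   8 |  12 | ccbdb
   9 |   1 | ccddbabbcdbccbdb
  10 |   9 | cdbccbdb
  11 |   2 | cddbabbcdbccbdb
  12 |  15 | db
  13 |   4 | dbabbcdbccbdb
  14 |  10 | dbccbdb
  15 |   0 | dccddbabbcdbccbdb
  16 |   3 | ddbabbcdbccbdb

SA = [6, 16, 5, 7, 11, 8, 14, 13, 12, 1, 9, 2, 15, 4, 10, 0, 3]
[i] adj suffixes → lcp
  [1] 6/16 → 0 ('')
  [2] 16/5 → 1 ('b')
  [3] 5/7 → 1 ('b')
  [4] 7/11 → 1 ('b')
  [5] 11/8 → 2 ('bc')
  [6] 8/14 → 1 ('b')
  [7] 14/13 → 0 ('')
  [8] 13/12 → 1 ('c')
  [9] 12/1 → 2 ('cc')
  [10] 1/9 → 1 ('c')
  [11] 9/2 → 2 ('cd')
  [12] 2/15 → 0 ('')
  [13] 15/4 → 2 ('db')
  [14] 4/10 → 2 ('db')
  [15] 10/0 → 1 ('d')
  [16] 0/3 → 1 ('d')

n(n+1)/2 = 17·18/2 = 153
Σ LCP = 0 + 0 + 1 + 1 + 1 + 2 + 1 + 0 + 1 + 2 + 1 + 2 + 0 + 2 + 2 + 1 + 1 = 18
distinct = 153 − 18 = 135

135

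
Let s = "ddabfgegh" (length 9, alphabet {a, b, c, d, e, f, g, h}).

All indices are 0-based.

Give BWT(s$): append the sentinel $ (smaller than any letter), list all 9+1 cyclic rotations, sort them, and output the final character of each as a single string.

rank  rotation    last
    0  $ddabfgegh  h
    1  abfgegh$dd  d
    2  bfgegh$dda  a
    3  dabfgegh$d  d
    4  ddabfgegh$  $
    5  egh$ddabfg  g
    6  fgegh$ddab  b
    7  gegh$ddabf  f
    8  gh$ddabfge  e
    9  h$ddabfgeg  g

hdad$gbfeg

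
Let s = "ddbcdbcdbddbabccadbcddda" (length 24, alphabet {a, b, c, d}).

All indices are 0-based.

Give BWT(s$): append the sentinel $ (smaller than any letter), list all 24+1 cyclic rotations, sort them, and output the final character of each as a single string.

rank  rotation                   last
    0  $ddbcdbcdbddbabccadbcddda  a
    1  a$ddbcdbcdbddbabccadbcddd  d
    2  abccadbcddda$ddbcdbcdbddb  b
    3  adbcddda$ddbcdbcdbddbabcc  c
    4  babccadbcddda$ddbcdbcdbdd  d
    5  bccadbcddda$ddbcdbcdbddba  a
    6  bcdbcdbddbabccadbcddda$dd  d
    7  bcdbddbabccadbcddda$ddbcd  d
    8  bcddda$ddbcdbcdbddbabccad  d
    9  bddbabccadbcddda$ddbcdbcd  d
   10  cadbcddda$ddbcdbcdbddbabc  c
   11  ccadbcddda$ddbcdbcdbddbab  b
   12  cdbcdbddbabccadbcddda$ddb  b
   13  cdbddbabccadbcddda$ddbcdb  b
   14  cddda$ddbcdbcdbddbabccadb  b
   15  da$ddbcdbcdbddbabccadbcdd  d
   16  dbabccadbcddda$ddbcdbcdbd  d
   17  dbcdbcdbddbabccadbcddda$d  d
   18  dbcdbddbabccadbcddda$ddbc  c
   19  dbcddda$ddbcdbcdbddbabcca  a
   20  dbddbabccadbcddda$ddbcdbc  c
   21  dda$ddbcdbcdbddbabccadbcd  d
   22  ddbabccadbcddda$ddbcdbcdb  b
   23  ddbcdbcdbddbabccadbcddda$  $
   24  ddda$ddbcdbcdbddbabccadbc  c

adbcdaddddcbbbbdddcacdb$c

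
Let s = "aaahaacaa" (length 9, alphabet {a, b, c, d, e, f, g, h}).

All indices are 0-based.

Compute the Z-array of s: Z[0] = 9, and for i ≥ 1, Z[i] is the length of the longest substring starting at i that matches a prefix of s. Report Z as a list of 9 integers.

Z[0]=9
i=1: outside box; Z[1]=2 grow→box=[1,3)
i=2: min(r-i=1, Z[1]=2)=1; Z[2]=1
i=3: outside box; Z[3]=0
i=4: outside box; Z[4]=2 grow→box=[4,6)
i=5: min(r-i=1, Z[1]=2)=1; Z[5]=1
i=6: outside box; Z[6]=0
i=7: outside box; Z[7]=2 grow→box=[7,9)
i=8: min(r-i=1, Z[1]=2)=1; Z[8]=1

[9, 2, 1, 0, 2, 1, 0, 2, 1]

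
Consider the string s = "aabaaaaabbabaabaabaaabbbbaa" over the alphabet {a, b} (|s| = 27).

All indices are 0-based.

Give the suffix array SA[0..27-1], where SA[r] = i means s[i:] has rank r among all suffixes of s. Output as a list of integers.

rank→(start, suffix):
  0 → (26, 'a')
  1 → (25, 'aa')
  2 → (3, 'aaaaabbabaabaabaaabbbbaa')
  3 → (4, 'aaaabbabaabaabaaabbbbaa')
  4 → (5, 'aaabbabaabaabaaabbbbaa')
  5 → (18, 'aaabbbbaa')
  6 → (0, 'aabaaaaabbabaabaabaaabbbbaa')
  7 → (15, 'aabaaabbbbaa')
  8 → (12, 'aabaabaaabbbbaa')
  9 → (6, 'aabbabaabaabaaabbbbaa')
  10 → (19, 'aabbbbaa')
  11 → (1, 'abaaaaabbabaabaabaaabbbbaa')
  12 → (16, 'abaaabbbbaa')
  13 → (13, 'abaabaaabbbbaa')
  14 → (10, 'abaabaabaaabbbbaa')
  15 → (7, 'abbabaabaabaaabbbbaa')
  16 → (20, 'abbbbaa')
  17 → (24, 'baa')
  18 → (2, 'baaaaabbabaabaabaaabbbbaa')
  19 → (17, 'baaabbbbaa')
  20 → (14, 'baabaaabbbbaa')
  21 → (11, 'baabaabaaabbbbaa')
  22 → (9, 'babaabaabaaabbbbaa')
  23 → (23, 'bbaa')
  24 → (8, 'bbabaabaabaaabbbbaa')
  25 → (22, 'bbbaa')
  26 → (21, 'bbbbaa')

[26, 25, 3, 4, 5, 18, 0, 15, 12, 6, 19, 1, 16, 13, 10, 7, 20, 24, 2, 17, 14, 11, 9, 23, 8, 22, 21]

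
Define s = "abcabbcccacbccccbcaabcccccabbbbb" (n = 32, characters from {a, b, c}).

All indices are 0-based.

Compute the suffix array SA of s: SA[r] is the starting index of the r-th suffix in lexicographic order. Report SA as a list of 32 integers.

rank→(start, suffix):
  0 → (18, 'aabcccccabbbbb')
  1 → (26, 'abbbbb')
  2 → (3, 'abbcccacbccccbcaabcccccabbbbb')
  3 → (0, 'abcabbcccacbccccbcaabcccccabbbbb')
  4 → (19, 'abcccccabbbbb')
  5 → (9, 'acbccccbcaabcccccabbbbb')
  6 → (31, 'b')
  7 → (30, 'bb')
  8 → (29, 'bbb')
  9 → (28, 'bbbb')
  10 → (27, 'bbbbb')
  11 → (4, 'bbcccacbccccbcaabcccccabbbbb')
  12 → (16, 'bcaabcccccabbbbb')
  13 → (1, 'bcabbcccacbccccbcaabcccccabbbbb')
  14 → (5, 'bcccacbccccbcaabcccccabbbbb')
  15 → (11, 'bccccbcaabcccccabbbbb')
  16 → (20, 'bcccccabbbbb')
  17 → (17, 'caabcccccabbbbb')
  18 → (25, 'cabbbbb')
  19 → (2, 'cabbcccacbccccbcaabcccccabbbbb')
  20 → (8, 'cacbccccbcaabcccccabbbbb')
  21 → (15, 'cbcaabcccccabbbbb')
  22 → (10, 'cbccccbcaabcccccabbbbb')
  23 → (24, 'ccabbbbb')
  24 → (7, 'ccacbccccbcaabcccccabbbbb')
  25 → (14, 'ccbcaabcccccabbbbb')
  26 → (23, 'cccabbbbb')
  27 → (6, 'cccacbccccbcaabcccccabbbbb')
  28 → (13, 'cccbcaabcccccabbbbb')
  29 → (22, 'ccccabbbbb')
  30 → (12, 'ccccbcaabcccccabbbbb')
  31 → (21, 'cccccabbbbb')

[18, 26, 3, 0, 19, 9, 31, 30, 29, 28, 27, 4, 16, 1, 5, 11, 20, 17, 25, 2, 8, 15, 10, 24, 7, 14, 23, 6, 13, 22, 12, 21]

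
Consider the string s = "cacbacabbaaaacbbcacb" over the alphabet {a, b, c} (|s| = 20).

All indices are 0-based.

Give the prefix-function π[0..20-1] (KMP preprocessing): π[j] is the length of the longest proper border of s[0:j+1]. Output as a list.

π[0] = 0
j=1 s[j]='a': π[1]=0 (border '')
j=2 s[j]='c': π[2]=1 (border 'c')
j=3 s[j]='b': k: 1→0; π[3]=0 (border '')
j=4 s[j]='a': π[4]=0 (border '')
j=5 s[j]='c': π[5]=1 (border 'c')
j=6 s[j]='a': π[6]=2 (border 'ca')
j=7 s[j]='b': k: 2→0; π[7]=0 (border '')
j=8 s[j]='b': π[8]=0 (border '')
j=9 s[j]='a': π[9]=0 (border '')
j=10 s[j]='a': π[10]=0 (border '')
j=11 s[j]='a': π[11]=0 (border '')
j=12 s[j]='a': π[12]=0 (border '')
j=13 s[j]='c': π[13]=1 (border 'c')
j=14 s[j]='b': k: 1→0; π[14]=0 (border '')
j=15 s[j]='b': π[15]=0 (border '')
j=16 s[j]='c': π[16]=1 (border 'c')
j=17 s[j]='a': π[17]=2 (border 'ca')
j=18 s[j]='c': π[18]=3 (border 'cac')
j=19 s[j]='b': π[19]=4 (border 'cacb')

[0, 0, 1, 0, 0, 1, 2, 0, 0, 0, 0, 0, 0, 1, 0, 0, 1, 2, 3, 4]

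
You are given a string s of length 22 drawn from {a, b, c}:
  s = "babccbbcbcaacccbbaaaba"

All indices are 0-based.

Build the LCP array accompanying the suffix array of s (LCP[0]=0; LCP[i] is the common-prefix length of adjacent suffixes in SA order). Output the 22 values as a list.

rank | idx | suffix
   0 |  21 | a
   1 |  17 | aaaba
   2 |  18 | aaba
   3 |  10 | aacccbbaaaba
   4 |  19 | aba
   5 |   1 | abccbbcbcaacccbbaaaba
   6 |  11 | acccbbaaaba
   7 |  20 | ba
   8 |  16 | baaaba
   9 |   0 | babccbbcbcaacccbbaaaba
  10 |  15 | bbaaaba
  11 |   5 | bbcbcaacccbbaaaba
  12 |   8 | bcaacccbbaaaba
  13 |   6 | bcbcaacccbbaaaba
  14 |   2 | bccbbcbcaacccbbaaaba
  15 |   9 | caacccbbaaaba
  16 |  14 | cbbaaaba
  17 |   4 | cbbcbcaacccbbaaaba
  18 |   7 | cbcaacccbbaaaba
  19 |  13 | ccbbaaaba
  20 |   3 | ccbbcbcaacccbbaaaba
  21 |  12 | cccbbaaaba

SA = [21, 17, 18, 10, 19, 1, 11, 20, 16, 0, 15, 5, 8, 6, 2, 9, 14, 4, 7, 13, 3, 12]
rank  pair      lcp
   1  s[21:],s[17:]  1  'a'
   2  s[17:],s[18:]  2  'aa'
   3  s[18:],s[10:]  2  'aa'
   4  s[10:],s[19:]  1  'a'
   5  s[19:],s[1:]  2  'ab'
   6  s[1:],s[11:]  1  'a'
   7  s[11:],s[20:]  0  ''
   8  s[20:],s[16:]  2  'ba'
   9  s[16:],s[0:]  2  'ba'
  10  s[0:],s[15:]  1  'b'
  11  s[15:],s[5:]  2  'bb'
  12  s[5:],s[8:]  1  'b'
  13  s[8:],s[6:]  2  'bc'
  14  s[6:],s[2:]  2  'bc'
  15  s[2:],s[9:]  0  ''
  16  s[9:],s[14:]  1  'c'
  17  s[14:],s[4:]  3  'cbb'
  18  s[4:],s[7:]  2  'cb'
  19  s[7:],s[13:]  1  'c'
  20  s[13:],s[3:]  4  'ccbb'
  21  s[3:],s[12:]  2  'cc'

[0, 1, 2, 2, 1, 2, 1, 0, 2, 2, 1, 2, 1, 2, 2, 0, 1, 3, 2, 1, 4, 2]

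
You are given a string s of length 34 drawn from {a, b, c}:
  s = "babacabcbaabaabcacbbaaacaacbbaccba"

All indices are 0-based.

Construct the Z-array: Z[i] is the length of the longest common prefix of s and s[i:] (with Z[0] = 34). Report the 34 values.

Z[0]=34
i=1: i≥r, start 0; Z[1]=0
i=2: i≥r, start 0; Z[2]=2 scan→box=[2,4)
i=3: min(r-i=1, Z[1]=0)=0; Z[3]=0
i=4: i≥r, start 0; Z[4]=0
i=5: i≥r, start 0; Z[5]=0
i=6: i≥r, start 0; Z[6]=1 scan→box=[6,7)
i=7: i≥r, start 0; Z[7]=0
i=8: i≥r, start 0; Z[8]=2 scan→box=[8,10)
i=9: min(r-i=1, Z[1]=0)=0; Z[9]=0
i=10: i≥r, start 0; Z[10]=0
i=11: i≥r, start 0; Z[11]=2 scan→box=[11,13)
i=12: min(r-i=1, Z[1]=0)=0; Z[12]=0
i=13: i≥r, start 0; Z[13]=0
i=14: i≥r, start 0; Z[14]=1 scan→box=[14,15)
i=15: i≥r, start 0; Z[15]=0
i=16: i≥r, start 0; Z[16]=0
i=17: i≥r, start 0; Z[17]=0
i=18: i≥r, start 0; Z[18]=1 scan→box=[18,19)
i=19: i≥r, start 0; Z[19]=2 scan→box=[19,21)
i=20: min(r-i=1, Z[1]=0)=0; Z[20]=0
i=21: i≥r, start 0; Z[21]=0
i=22: i≥r, start 0; Z[22]=0
i=23: i≥r, start 0; Z[23]=0
i=24: i≥r, start 0; Z[24]=0
i=25: i≥r, start 0; Z[25]=0
i=26: i≥r, start 0; Z[26]=0
i=27: i≥r, start 0; Z[27]=1 scan→box=[27,28)
i=28: i≥r, start 0; Z[28]=2 scan→box=[28,30)
i=29: min(r-i=1, Z[1]=0)=0; Z[29]=0
i=30: i≥r, start 0; Z[30]=0
i=31: i≥r, start 0; Z[31]=0
i=32: i≥r, start 0; Z[32]=2 scan→box=[32,34)
i=33: min(r-i=1, Z[1]=0)=0; Z[33]=0

[34, 0, 2, 0, 0, 0, 1, 0, 2, 0, 0, 2, 0, 0, 1, 0, 0, 0, 1, 2, 0, 0, 0, 0, 0, 0, 0, 1, 2, 0, 0, 0, 2, 0]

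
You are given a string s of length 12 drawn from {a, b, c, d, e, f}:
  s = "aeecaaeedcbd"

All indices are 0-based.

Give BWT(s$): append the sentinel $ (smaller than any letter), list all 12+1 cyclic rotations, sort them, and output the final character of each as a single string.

rank  rotation       last
    0  $aeecaaeedcbd  d
    1  aaeedcbd$aeec  c
    2  aeecaaeedcbd$  $
    3  aeedcbd$aeeca  a
    4  bd$aeecaaeedc  c
    5  caaeedcbd$aee  e
    6  cbd$aeecaaeed  d
    7  d$aeecaaeedcb  b
    8  dcbd$aeecaaee  e
    9  ecaaeedcbd$ae  e
   10  edcbd$aeecaae  e
   11  eecaaeedcbd$a  a
   12  eedcbd$aeecaa  a

dc$acedbeeeaa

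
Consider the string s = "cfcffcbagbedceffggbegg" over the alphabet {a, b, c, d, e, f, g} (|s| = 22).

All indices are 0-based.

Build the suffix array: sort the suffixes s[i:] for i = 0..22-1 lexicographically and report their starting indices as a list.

sorted suffixes:
  #0 SA[0]=7  'agbedceffggbegg'
  #1 SA[1]=6  'bagbedceffggbegg'
  #2 SA[2]=9  'bedceffggbegg'
  #3 SA[3]=18  'begg'
  #4 SA[4]=5  'cbagbedceffggbegg'
  #5 SA[5]=12  'ceffggbegg'
  #6 SA[6]=0  'cfcffcbagbedceffggbegg'
  #7 SA[7]=2  'cffcbagbedceffggbegg'
  #8 SA[8]=11  'dceffggbegg'
  #9 SA[9]=10  'edceffggbegg'
  #10 SA[10]=13  'effggbegg'
  #11 SA[11]=19  'egg'
  #12 SA[12]=4  'fcbagbedceffggbegg'
  #13 SA[13]=1  'fcffcbagbedceffggbegg'
  #14 SA[14]=3  'ffcbagbedceffggbegg'
  #15 SA[15]=14  'ffggbegg'
  #16 SA[16]=15  'fggbegg'
  #17 SA[17]=21  'g'
  #18 SA[18]=8  'gbedceffggbegg'
  #19 SA[19]=17  'gbegg'
  #20 SA[20]=20  'gg'
  #21 SA[21]=16  'ggbegg'

[7, 6, 9, 18, 5, 12, 0, 2, 11, 10, 13, 19, 4, 1, 3, 14, 15, 21, 8, 17, 20, 16]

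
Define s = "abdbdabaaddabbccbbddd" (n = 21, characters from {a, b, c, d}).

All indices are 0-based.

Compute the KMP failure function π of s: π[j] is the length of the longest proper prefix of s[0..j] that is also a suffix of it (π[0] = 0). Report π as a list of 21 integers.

[0, 0, 0, 0, 0, 1, 2, 1, 1, 0, 0, 1, 2, 0, 0, 0, 0, 0, 0, 0, 0]

π[0] = 0
j=1 s[j]='b': π[1]=0 (border '')
j=2 s[j]='d': π[2]=0 (border '')
j=3 s[j]='b': π[3]=0 (border '')
j=4 s[j]='d': π[4]=0 (border '')
j=5 s[j]='a': π[5]=1 (border 'a')
j=6 s[j]='b': π[6]=2 (border 'ab')
j=7 s[j]='a': k: 2→0; π[7]=1 (border 'a')
j=8 s[j]='a': k: 1→0; π[8]=1 (border 'a')
j=9 s[j]='d': k: 1→0; π[9]=0 (border '')
j=10 s[j]='d': π[10]=0 (border '')
j=11 s[j]='a': π[11]=1 (border 'a')
j=12 s[j]='b': π[12]=2 (border 'ab')
j=13 s[j]='b': k: 2→0; π[13]=0 (border '')
j=14 s[j]='c': π[14]=0 (border '')
j=15 s[j]='c': π[15]=0 (border '')
j=16 s[j]='b': π[16]=0 (border '')
j=17 s[j]='b': π[17]=0 (border '')
j=18 s[j]='d': π[18]=0 (border '')
j=19 s[j]='d': π[19]=0 (border '')
j=20 s[j]='d': π[20]=0 (border '')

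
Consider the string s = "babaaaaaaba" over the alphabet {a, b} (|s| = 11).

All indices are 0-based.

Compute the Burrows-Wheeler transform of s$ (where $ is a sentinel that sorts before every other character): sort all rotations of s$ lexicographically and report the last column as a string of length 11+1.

abbaaaaabaa$

rank  rotation      last
    0  $babaaaaaaba  a
    1  a$babaaaaaab  b
    2  aaaaaaba$bab  b
    3  aaaaaba$baba  a
    4  aaaaba$babaa  a
    5  aaaba$babaaa  a
    6  aaba$babaaaa  a
    7  aba$babaaaaa  a
    8  abaaaaaaba$b  b
    9  ba$babaaaaaa  a
   10  baaaaaaba$ba  a
   11  babaaaaaaba$  $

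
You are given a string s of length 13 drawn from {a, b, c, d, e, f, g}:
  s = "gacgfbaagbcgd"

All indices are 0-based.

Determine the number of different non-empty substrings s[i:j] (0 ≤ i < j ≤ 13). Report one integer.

rank | idx | suffix
   0 |   6 | aagbcgd
   1 |   1 | acgfbaagbcgd
   2 |   7 | agbcgd
   3 |   5 | baagbcgd
   4 |   9 | bcgd
   5 |  10 | cgd
   6 |   2 | cgfbaagbcgd
   7 |  12 | d
   8 |   4 | fbaagbcgd
   9 |   0 | gacgfbaagbcgd
  10 |   8 | gbcgd
  11 |  11 | gd
  12 |   3 | gfbaagbcgd

SA = [6, 1, 7, 5, 9, 10, 2, 12, 4, 0, 8, 11, 3]
[i] adj suffixes → lcp
  [1] 6/1 → 1 ('a')
  [2] 1/7 → 1 ('a')
  [3] 7/5 → 0 ('')
  [4] 5/9 → 1 ('b')
  [5] 9/10 → 0 ('')
  [6] 10/2 → 2 ('cg')
  [7] 2/12 → 0 ('')
  [8] 12/4 → 0 ('')
  [9] 4/0 → 0 ('')
  [10] 0/8 → 1 ('g')
  [11] 8/11 → 1 ('g')
  [12] 11/3 → 1 ('g')

n(n+1)/2 = 13·14/2 = 91
Σ LCP = 0 + 1 + 1 + 0 + 1 + 0 + 2 + 0 + 0 + 0 + 1 + 1 + 1 = 8
distinct = 91 − 8 = 83

83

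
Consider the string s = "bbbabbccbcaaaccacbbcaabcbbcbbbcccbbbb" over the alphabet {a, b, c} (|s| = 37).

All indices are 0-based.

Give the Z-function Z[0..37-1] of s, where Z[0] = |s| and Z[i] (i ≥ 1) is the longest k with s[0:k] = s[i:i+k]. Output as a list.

[37, 2, 1, 0, 2, 1, 0, 0, 1, 0, 0, 0, 0, 0, 0, 0, 0, 2, 1, 0, 0, 0, 1, 0, 2, 1, 0, 3, 2, 1, 0, 0, 0, 3, 3, 2, 1]

Z[0]=37
i=1: i≥r, start 0; Z[1]=2 scan→box=[1,3)
i=2: min(r-i=1, Z[1]=2)=1; Z[2]=1
i=3: i≥r, start 0; Z[3]=0
i=4: i≥r, start 0; Z[4]=2 scan→box=[4,6)
i=5: min(r-i=1, Z[1]=2)=1; Z[5]=1
i=6: i≥r, start 0; Z[6]=0
i=7: i≥r, start 0; Z[7]=0
i=8: i≥r, start 0; Z[8]=1 scan→box=[8,9)
i=9: i≥r, start 0; Z[9]=0
i=10: i≥r, start 0; Z[10]=0
i=11: i≥r, start 0; Z[11]=0
i=12: i≥r, start 0; Z[12]=0
i=13: i≥r, start 0; Z[13]=0
i=14: i≥r, start 0; Z[14]=0
i=15: i≥r, start 0; Z[15]=0
i=16: i≥r, start 0; Z[16]=0
i=17: i≥r, start 0; Z[17]=2 scan→box=[17,19)
i=18: min(r-i=1, Z[1]=2)=1; Z[18]=1
i=19: i≥r, start 0; Z[19]=0
i=20: i≥r, start 0; Z[20]=0
i=21: i≥r, start 0; Z[21]=0
i=22: i≥r, start 0; Z[22]=1 scan→box=[22,23)
i=23: i≥r, start 0; Z[23]=0
i=24: i≥r, start 0; Z[24]=2 scan→box=[24,26)
i=25: min(r-i=1, Z[1]=2)=1; Z[25]=1
i=26: i≥r, start 0; Z[26]=0
i=27: i≥r, start 0; Z[27]=3 scan→box=[27,30)
i=28: min(r-i=2, Z[1]=2)=2; Z[28]=2
i=29: min(r-i=1, Z[2]=1)=1; Z[29]=1
i=30: i≥r, start 0; Z[30]=0
i=31: i≥r, start 0; Z[31]=0
i=32: i≥r, start 0; Z[32]=0
i=33: i≥r, start 0; Z[33]=3 scan→box=[33,36)
i=34: min(r-i=2, Z[1]=2)=2; Z[34]=3 scan→box=[34,37)
i=35: min(r-i=2, Z[1]=2)=2; Z[35]=2
i=36: min(r-i=1, Z[2]=1)=1; Z[36]=1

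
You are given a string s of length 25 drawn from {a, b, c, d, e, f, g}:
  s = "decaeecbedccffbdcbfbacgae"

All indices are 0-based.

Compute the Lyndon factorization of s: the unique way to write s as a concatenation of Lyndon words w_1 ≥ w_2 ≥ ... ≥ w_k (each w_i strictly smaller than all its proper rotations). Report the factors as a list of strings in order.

emit factor 1: 'de' (i=0, period=2)
emit factor 2: 'c' (i=2, period=1)
emit factor 3: 'aeecbedccffbdcbfb' (i=3, period=17)
emit factor 4: 'acgae' (i=20, period=5)

["de", "c", "aeecbedccffbdcbfb", "acgae"]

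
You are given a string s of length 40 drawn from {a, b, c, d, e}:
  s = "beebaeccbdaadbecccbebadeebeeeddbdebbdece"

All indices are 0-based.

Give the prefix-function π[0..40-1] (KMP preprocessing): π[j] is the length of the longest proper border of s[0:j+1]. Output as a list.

[0, 0, 0, 1, 0, 0, 0, 0, 1, 0, 0, 0, 0, 1, 2, 0, 0, 0, 1, 2, 1, 0, 0, 0, 0, 1, 2, 3, 0, 0, 0, 1, 0, 0, 1, 1, 0, 0, 0, 0]

π[0] = 0
j=1 s[j]='e': π[1]=0 (border '')
j=2 s[j]='e': π[2]=0 (border '')
j=3 s[j]='b': π[3]=1 (border 'b')
j=4 s[j]='a': k: 1→0; π[4]=0 (border '')
j=5 s[j]='e': π[5]=0 (border '')
j=6 s[j]='c': π[6]=0 (border '')
j=7 s[j]='c': π[7]=0 (border '')
j=8 s[j]='b': π[8]=1 (border 'b')
j=9 s[j]='d': k: 1→0; π[9]=0 (border '')
j=10 s[j]='a': π[10]=0 (border '')
j=11 s[j]='a': π[11]=0 (border '')
j=12 s[j]='d': π[12]=0 (border '')
j=13 s[j]='b': π[13]=1 (border 'b')
j=14 s[j]='e': π[14]=2 (border 'be')
j=15 s[j]='c': k: 2→0; π[15]=0 (border '')
j=16 s[j]='c': π[16]=0 (border '')
j=17 s[j]='c': π[17]=0 (border '')
j=18 s[j]='b': π[18]=1 (border 'b')
j=19 s[j]='e': π[19]=2 (border 'be')
j=20 s[j]='b': k: 2→0; π[20]=1 (border 'b')
j=21 s[j]='a': k: 1→0; π[21]=0 (border '')
j=22 s[j]='d': π[22]=0 (border '')
j=23 s[j]='e': π[23]=0 (border '')
j=24 s[j]='e': π[24]=0 (border '')
j=25 s[j]='b': π[25]=1 (border 'b')
j=26 s[j]='e': π[26]=2 (border 'be')
j=27 s[j]='e': π[27]=3 (border 'bee')
j=28 s[j]='e': k: 3→0; π[28]=0 (border '')
j=29 s[j]='d': π[29]=0 (border '')
j=30 s[j]='d': π[30]=0 (border '')
j=31 s[j]='b': π[31]=1 (border 'b')
j=32 s[j]='d': k: 1→0; π[32]=0 (border '')
j=33 s[j]='e': π[33]=0 (border '')
j=34 s[j]='b': π[34]=1 (border 'b')
j=35 s[j]='b': k: 1→0; π[35]=1 (border 'b')
j=36 s[j]='d': k: 1→0; π[36]=0 (border '')
j=37 s[j]='e': π[37]=0 (border '')
j=38 s[j]='c': π[38]=0 (border '')
j=39 s[j]='e': π[39]=0 (border '')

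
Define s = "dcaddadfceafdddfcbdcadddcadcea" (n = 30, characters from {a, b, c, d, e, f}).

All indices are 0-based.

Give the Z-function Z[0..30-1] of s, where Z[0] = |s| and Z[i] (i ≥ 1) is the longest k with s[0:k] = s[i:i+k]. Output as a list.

[30, 0, 0, 1, 1, 0, 1, 0, 0, 0, 0, 0, 1, 1, 1, 0, 0, 0, 5, 0, 0, 1, 1, 4, 0, 0, 2, 0, 0, 0]

Z[0]=30
i=1: i≥r, start 0; Z[1]=0
i=2: i≥r, start 0; Z[2]=0
i=3: i≥r, start 0; Z[3]=1 grow→box=[3,4)
i=4: i≥r, start 0; Z[4]=1 grow→box=[4,5)
i=5: i≥r, start 0; Z[5]=0
i=6: i≥r, start 0; Z[6]=1 grow→box=[6,7)
i=7: i≥r, start 0; Z[7]=0
i=8: i≥r, start 0; Z[8]=0
i=9: i≥r, start 0; Z[9]=0
i=10: i≥r, start 0; Z[10]=0
i=11: i≥r, start 0; Z[11]=0
i=12: i≥r, start 0; Z[12]=1 grow→box=[12,13)
i=13: i≥r, start 0; Z[13]=1 grow→box=[13,14)
i=14: i≥r, start 0; Z[14]=1 grow→box=[14,15)
i=15: i≥r, start 0; Z[15]=0
i=16: i≥r, start 0; Z[16]=0
i=17: i≥r, start 0; Z[17]=0
i=18: i≥r, start 0; Z[18]=5 grow→box=[18,23)
i=19: min(r-i=4, Z[1]=0)=0; Z[19]=0
i=20: min(r-i=3, Z[2]=0)=0; Z[20]=0
i=21: min(r-i=2, Z[3]=1)=1; Z[21]=1
i=22: min(r-i=1, Z[4]=1)=1; Z[22]=1
i=23: i≥r, start 0; Z[23]=4 grow→box=[23,27)
i=24: min(r-i=3, Z[1]=0)=0; Z[24]=0
i=25: min(r-i=2, Z[2]=0)=0; Z[25]=0
i=26: min(r-i=1, Z[3]=1)=1; Z[26]=2 grow→box=[26,28)
i=27: min(r-i=1, Z[1]=0)=0; Z[27]=0
i=28: i≥r, start 0; Z[28]=0
i=29: i≥r, start 0; Z[29]=0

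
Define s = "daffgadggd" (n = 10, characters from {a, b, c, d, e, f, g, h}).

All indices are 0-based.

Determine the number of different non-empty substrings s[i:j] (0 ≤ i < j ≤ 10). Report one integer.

sorted suffixes:
  #0 SA[0]=5  'adggd'
  #1 SA[1]=1  'affgadggd'
  #2 SA[2]=9  'd'
  #3 SA[3]=0  'daffgadggd'
  #4 SA[4]=6  'dggd'
  #5 SA[5]=2  'ffgadggd'
  #6 SA[6]=3  'fgadggd'
  #7 SA[7]=4  'gadggd'
  #8 SA[8]=8  'gd'
  #9 SA[9]=7  'ggd'

SA = [5, 1, 9, 0, 6, 2, 3, 4, 8, 7]
i: (SA[i-1],SA[i]) lcp shared
  1: (5,1) 1 'a'
  2: (1,9) 0 ''
  3: (9,0) 1 'd'
  4: (0,6) 1 'd'
  5: (6,2) 0 ''
  6: (2,3) 1 'f'
  7: (3,4) 0 ''
  8: (4,8) 1 'g'
  9: (8,7) 1 'g'

n(n+1)/2 = 10·11/2 = 55
Σ LCP = 0 + 1 + 0 + 1 + 1 + 0 + 1 + 0 + 1 + 1 = 6
distinct = 55 − 6 = 49

49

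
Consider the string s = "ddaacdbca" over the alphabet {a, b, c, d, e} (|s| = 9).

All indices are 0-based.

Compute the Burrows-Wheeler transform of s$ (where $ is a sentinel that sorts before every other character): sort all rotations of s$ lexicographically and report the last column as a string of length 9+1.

rank  rotation    last
    0  $ddaacdbca  a
    1  a$ddaacdbc  c
    2  aacdbca$dd  d
    3  acdbca$dda  a
    4  bca$ddaacd  d
    5  ca$ddaacdb  b
    6  cdbca$ddaa  a
    7  daacdbca$d  d
    8  dbca$ddaac  c
    9  ddaacdbca$  $

acdadbadc$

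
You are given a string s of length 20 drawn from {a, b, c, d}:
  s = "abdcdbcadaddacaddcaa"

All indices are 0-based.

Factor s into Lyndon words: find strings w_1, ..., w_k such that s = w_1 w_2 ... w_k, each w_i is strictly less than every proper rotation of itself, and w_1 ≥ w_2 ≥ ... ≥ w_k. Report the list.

emit factor 1: 'abdcdbcadaddacaddc' (i=0, period=18)
emit factor 2: 'a' (i=18, period=1)
emit factor 3: 'a' (i=19, period=1)

["abdcdbcadaddacaddc", "a", "a"]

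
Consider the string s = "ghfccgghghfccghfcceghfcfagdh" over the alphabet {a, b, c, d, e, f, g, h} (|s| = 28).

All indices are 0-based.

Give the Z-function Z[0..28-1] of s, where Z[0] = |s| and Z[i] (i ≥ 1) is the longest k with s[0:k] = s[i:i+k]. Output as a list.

Z[0]=28
i=1: i≥r, start 0; Z[1]=0
i=2: i≥r, start 0; Z[2]=0
i=3: i≥r, start 0; Z[3]=0
i=4: i≥r, start 0; Z[4]=0
i=5: i≥r, start 0; Z[5]=1 extend→box=[5,6)
i=6: i≥r, start 0; Z[6]=2 extend→box=[6,8)
i=7: min(r-i=1, Z[1]=0)=0; Z[7]=0
i=8: i≥r, start 0; Z[8]=6 extend→box=[8,14)
i=9: min(r-i=5, Z[1]=0)=0; Z[9]=0
i=10: min(r-i=4, Z[2]=0)=0; Z[10]=0
i=11: min(r-i=3, Z[3]=0)=0; Z[11]=0
i=12: min(r-i=2, Z[4]=0)=0; Z[12]=0
i=13: min(r-i=1, Z[5]=1)=1; Z[13]=5 extend→box=[13,18)
i=14: min(r-i=4, Z[1]=0)=0; Z[14]=0
i=15: min(r-i=3, Z[2]=0)=0; Z[15]=0
i=16: min(r-i=2, Z[3]=0)=0; Z[16]=0
i=17: min(r-i=1, Z[4]=0)=0; Z[17]=0
i=18: i≥r, start 0; Z[18]=0
i=19: i≥r, start 0; Z[19]=4 extend→box=[19,23)
i=20: min(r-i=3, Z[1]=0)=0; Z[20]=0
i=21: min(r-i=2, Z[2]=0)=0; Z[21]=0
i=22: min(r-i=1, Z[3]=0)=0; Z[22]=0
i=23: i≥r, start 0; Z[23]=0
i=24: i≥r, start 0; Z[24]=0
i=25: i≥r, start 0; Z[25]=1 extend→box=[25,26)
i=26: i≥r, start 0; Z[26]=0
i=27: i≥r, start 0; Z[27]=0

[28, 0, 0, 0, 0, 1, 2, 0, 6, 0, 0, 0, 0, 5, 0, 0, 0, 0, 0, 4, 0, 0, 0, 0, 0, 1, 0, 0]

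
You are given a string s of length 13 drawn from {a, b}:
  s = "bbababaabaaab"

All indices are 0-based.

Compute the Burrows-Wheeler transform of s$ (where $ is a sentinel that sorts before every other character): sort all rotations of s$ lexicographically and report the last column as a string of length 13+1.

bbabaabbaaaab$

rank  rotation        last
    0  $bbababaabaaab  b
    1  aaab$bbababaab  b
    2  aab$bbababaaba  a
    3  aabaaab$bbabab  b
    4  ab$bbababaabaa  a
    5  abaaab$bbababa  a
    6  abaabaaab$bbab  b
    7  ababaabaaab$bb  b
    8  b$bbababaabaaa  a
    9  baaab$bbababaa  a
   10  baabaaab$bbaba  a
   11  babaabaaab$bba  a
   12  bababaabaaab$b  b
   13  bbababaabaaab$  $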